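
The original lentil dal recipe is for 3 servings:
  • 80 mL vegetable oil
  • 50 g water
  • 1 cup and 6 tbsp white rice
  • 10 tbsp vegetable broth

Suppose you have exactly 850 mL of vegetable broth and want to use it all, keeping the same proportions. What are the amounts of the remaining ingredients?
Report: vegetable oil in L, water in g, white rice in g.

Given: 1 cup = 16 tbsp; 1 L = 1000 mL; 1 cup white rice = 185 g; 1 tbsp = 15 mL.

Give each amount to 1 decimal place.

vegetable oil: 0.5 L; water: 283.3 g; white rice: 1441.5 g

The original recipe has 150 mL of vegetable broth, so the scaling factor is 850 ÷ 150 = 17/3.
vegetable oil: 80 mL × 17/3 ÷ 1000 mL/L ≈ 0.5 L
water: 50 g × 17/3 ≈ 283.3 g
white rice: (1 cup + 6 tbsp = 1.375 cup) × 17/3 × 185 g/cup ≈ 1441.5 g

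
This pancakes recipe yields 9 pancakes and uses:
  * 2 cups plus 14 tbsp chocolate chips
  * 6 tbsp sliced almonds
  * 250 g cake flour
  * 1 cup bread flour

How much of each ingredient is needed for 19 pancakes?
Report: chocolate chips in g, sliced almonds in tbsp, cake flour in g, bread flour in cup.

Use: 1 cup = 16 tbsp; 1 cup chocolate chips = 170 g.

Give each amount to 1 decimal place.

Scaling factor: 19/9.
chocolate chips: (2 cup + 14 tbsp = 2.875 cup) × 19/9 × 170 g/cup ≈ 1031.8 g
sliced almonds: 6 tbsp × 19/9 ≈ 12.7 tbsp
cake flour: 250 g × 19/9 ≈ 527.8 g
bread flour: 1 cup × 19/9 ≈ 2.1 cup

chocolate chips: 1031.8 g; sliced almonds: 12.7 tbsp; cake flour: 527.8 g; bread flour: 2.1 cup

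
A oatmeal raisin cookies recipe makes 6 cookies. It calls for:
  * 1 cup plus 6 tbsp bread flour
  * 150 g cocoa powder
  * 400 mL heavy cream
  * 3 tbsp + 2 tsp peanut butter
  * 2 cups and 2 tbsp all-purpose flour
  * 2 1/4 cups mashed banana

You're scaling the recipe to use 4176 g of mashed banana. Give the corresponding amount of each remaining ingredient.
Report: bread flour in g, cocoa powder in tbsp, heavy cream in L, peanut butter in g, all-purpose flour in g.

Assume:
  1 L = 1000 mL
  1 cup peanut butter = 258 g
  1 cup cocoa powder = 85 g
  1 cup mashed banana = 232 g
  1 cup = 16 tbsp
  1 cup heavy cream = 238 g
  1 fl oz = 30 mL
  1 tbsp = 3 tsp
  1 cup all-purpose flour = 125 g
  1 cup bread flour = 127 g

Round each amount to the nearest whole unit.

The original recipe has 522 g of mashed banana, so the scaling factor is 4176 ÷ 522 = 8.
bread flour: (1 cup + 6 tbsp = 1.375 cup) × 8 × 127 g/cup = 1397 g
cocoa powder: 150 g × 8 ÷ 85 g/cup × 16 tbsp/cup ≈ 226 tbsp
heavy cream: 400 mL × 8 ÷ 1000 mL/L ≈ 3 L
peanut butter: (3 tbsp + 2 tsp = 11/3 tbsp) × 8 ÷ 16 tbsp/cup × 258 g/cup = 473 g
all-purpose flour: (2 cup + 2 tbsp = 2.125 cup) × 8 × 125 g/cup = 2125 g

bread flour: 1397 g; cocoa powder: 226 tbsp; heavy cream: 3 L; peanut butter: 473 g; all-purpose flour: 2125 g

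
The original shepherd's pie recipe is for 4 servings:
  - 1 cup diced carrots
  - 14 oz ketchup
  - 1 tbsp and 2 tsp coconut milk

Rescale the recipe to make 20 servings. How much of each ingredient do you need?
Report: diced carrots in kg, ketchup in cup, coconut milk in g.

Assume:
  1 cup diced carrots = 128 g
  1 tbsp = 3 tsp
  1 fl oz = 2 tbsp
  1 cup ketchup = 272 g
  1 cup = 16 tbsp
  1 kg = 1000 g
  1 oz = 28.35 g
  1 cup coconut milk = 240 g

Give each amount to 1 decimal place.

diced carrots: 0.6 kg; ketchup: 7.3 cup; coconut milk: 125.0 g

Scaling factor: 20/4 = 5.
diced carrots: 1 cup × 5 × 128 g/cup ÷ 1000 g/kg ≈ 0.6 kg
ketchup: 14 oz × 5 × 28.35 g/oz ÷ 272 g/cup ≈ 7.3 cup
coconut milk: (1 tbsp + 2 tsp = 5/3 tbsp) × 5 ÷ 16 tbsp/cup × 240 g/cup = 125.0 g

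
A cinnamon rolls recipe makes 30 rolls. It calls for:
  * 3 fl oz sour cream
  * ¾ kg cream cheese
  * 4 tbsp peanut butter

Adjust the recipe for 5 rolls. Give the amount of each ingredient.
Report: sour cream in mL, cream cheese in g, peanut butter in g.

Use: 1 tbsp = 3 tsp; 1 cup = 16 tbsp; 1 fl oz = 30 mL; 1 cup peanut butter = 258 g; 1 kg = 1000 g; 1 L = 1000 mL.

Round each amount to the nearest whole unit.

Scaling factor: 5/30 = 1/6.
sour cream: 3 fl oz × 1/6 × 30 mL/fl oz = 15 mL
cream cheese: 0.75 kg × 1/6 × 1000 g/kg = 125 g
peanut butter: 4 tbsp × 1/6 ÷ 16 tbsp/cup × 258 g/cup ≈ 11 g

sour cream: 15 mL; cream cheese: 125 g; peanut butter: 11 g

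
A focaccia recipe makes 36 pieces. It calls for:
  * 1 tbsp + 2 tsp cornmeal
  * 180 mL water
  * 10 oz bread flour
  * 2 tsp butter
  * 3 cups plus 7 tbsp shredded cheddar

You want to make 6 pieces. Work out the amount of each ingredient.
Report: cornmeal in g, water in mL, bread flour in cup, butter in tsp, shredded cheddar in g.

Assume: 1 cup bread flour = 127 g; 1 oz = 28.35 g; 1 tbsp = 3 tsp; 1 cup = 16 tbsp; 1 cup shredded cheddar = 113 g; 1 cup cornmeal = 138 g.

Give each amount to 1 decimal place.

cornmeal: 2.4 g; water: 30.0 mL; bread flour: 0.4 cup; butter: 0.3 tsp; shredded cheddar: 64.7 g

Scaling factor: 6/36 = 1/6.
cornmeal: (1 tbsp + 2 tsp = 5/3 tbsp) × 1/6 ÷ 16 tbsp/cup × 138 g/cup ≈ 2.4 g
water: 180 mL × 1/6 = 30.0 mL
bread flour: 10 oz × 1/6 × 28.35 g/oz ÷ 127 g/cup ≈ 0.4 cup
butter: 2 tsp × 1/6 ≈ 0.3 tsp
shredded cheddar: (3 cup + 7 tbsp = 3.4375 cup) × 1/6 × 113 g/cup ≈ 64.7 g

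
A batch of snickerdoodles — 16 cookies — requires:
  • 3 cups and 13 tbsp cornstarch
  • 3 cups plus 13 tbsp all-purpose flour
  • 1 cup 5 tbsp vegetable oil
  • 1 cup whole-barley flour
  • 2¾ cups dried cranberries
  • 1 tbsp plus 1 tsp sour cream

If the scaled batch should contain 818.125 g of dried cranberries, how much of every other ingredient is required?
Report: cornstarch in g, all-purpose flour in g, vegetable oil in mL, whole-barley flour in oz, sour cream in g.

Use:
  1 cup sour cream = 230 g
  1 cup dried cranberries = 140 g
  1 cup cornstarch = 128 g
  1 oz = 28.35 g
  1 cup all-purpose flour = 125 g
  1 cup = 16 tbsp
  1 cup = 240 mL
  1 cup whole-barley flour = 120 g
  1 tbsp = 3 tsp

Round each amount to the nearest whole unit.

The original recipe has 385 g of dried cranberries, so the scaling factor is 818.125 ÷ 385 = 17/8 = 2.125.
cornstarch: (3 cup + 13 tbsp = 3.8125 cup) × 17/8 × 128 g/cup = 1037 g
all-purpose flour: (3 cup + 13 tbsp = 3.8125 cup) × 17/8 × 125 g/cup ≈ 1013 g
vegetable oil: (1 cup + 5 tbsp = 1.3125 cup) × 17/8 × 240 mL/cup ≈ 669 mL
whole-barley flour: 1 cup × 17/8 × 120 g/cup ÷ 28.35 g/oz ≈ 9 oz
sour cream: (1 tbsp + 1 tsp = 4/3 tbsp) × 17/8 ÷ 16 tbsp/cup × 230 g/cup ≈ 41 g

cornstarch: 1037 g; all-purpose flour: 1013 g; vegetable oil: 669 mL; whole-barley flour: 9 oz; sour cream: 41 g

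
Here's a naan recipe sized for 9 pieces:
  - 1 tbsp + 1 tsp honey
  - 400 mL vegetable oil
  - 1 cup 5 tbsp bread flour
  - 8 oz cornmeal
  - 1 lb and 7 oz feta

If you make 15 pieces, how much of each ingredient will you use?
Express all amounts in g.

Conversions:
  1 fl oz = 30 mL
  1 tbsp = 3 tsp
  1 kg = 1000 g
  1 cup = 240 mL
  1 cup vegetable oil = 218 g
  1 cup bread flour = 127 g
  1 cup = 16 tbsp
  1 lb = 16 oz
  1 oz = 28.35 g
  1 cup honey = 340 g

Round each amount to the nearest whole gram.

Scaling factor: 15/9 = 5/3.
honey: (1 tbsp + 1 tsp = 4/3 tbsp) × 5/3 ÷ 16 tbsp/cup × 340 g/cup ≈ 47 g
vegetable oil: 400 mL × 5/3 ÷ 240 mL/cup × 218 g/cup ≈ 606 g
bread flour: (1 cup + 5 tbsp = 1.3125 cup) × 5/3 × 127 g/cup ≈ 278 g
cornmeal: 8 oz × 5/3 × 28.35 g/oz = 378 g
feta: (1 lb + 7 oz = 1.4375 lb) × 5/3 × 16 oz/lb × 28.35 g/oz ≈ 1087 g

honey: 47 g; vegetable oil: 606 g; bread flour: 278 g; cornmeal: 378 g; feta: 1087 g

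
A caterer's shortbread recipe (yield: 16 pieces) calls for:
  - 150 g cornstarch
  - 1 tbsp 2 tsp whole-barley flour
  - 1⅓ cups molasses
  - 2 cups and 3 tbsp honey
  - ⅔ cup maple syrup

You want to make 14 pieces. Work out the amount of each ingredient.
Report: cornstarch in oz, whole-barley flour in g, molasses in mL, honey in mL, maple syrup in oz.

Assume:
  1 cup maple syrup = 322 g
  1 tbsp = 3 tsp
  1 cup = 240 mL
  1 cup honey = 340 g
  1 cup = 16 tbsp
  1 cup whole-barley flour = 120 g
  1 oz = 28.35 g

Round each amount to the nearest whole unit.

Scaling factor: 14/16 = 7/8 = 0.875.
cornstarch: 150 g × 7/8 ÷ 28.35 g/oz ≈ 5 oz
whole-barley flour: (1 tbsp + 2 tsp = 5/3 tbsp) × 7/8 ÷ 16 tbsp/cup × 120 g/cup ≈ 11 g
molasses: 4/3 cup × 7/8 × 240 mL/cup = 280 mL
honey: (2 cup + 3 tbsp = 2.1875 cup) × 7/8 × 240 mL/cup ≈ 459 mL
maple syrup: 2/3 cup × 7/8 × 322 g/cup ÷ 28.35 g/oz ≈ 7 oz

cornstarch: 5 oz; whole-barley flour: 11 g; molasses: 280 mL; honey: 459 mL; maple syrup: 7 oz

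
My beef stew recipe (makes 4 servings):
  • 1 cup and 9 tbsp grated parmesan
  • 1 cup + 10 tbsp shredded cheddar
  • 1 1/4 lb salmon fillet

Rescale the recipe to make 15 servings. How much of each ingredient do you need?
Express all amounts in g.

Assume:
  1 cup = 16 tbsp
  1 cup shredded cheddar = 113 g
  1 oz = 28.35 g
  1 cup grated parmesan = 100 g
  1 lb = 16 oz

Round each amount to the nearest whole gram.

Scaling factor: 15/4 = 3.75.
grated parmesan: (1 cup + 9 tbsp = 1.5625 cup) × 15/4 × 100 g/cup ≈ 586 g
shredded cheddar: (1 cup + 10 tbsp = 1.625 cup) × 15/4 × 113 g/cup ≈ 689 g
salmon fillet: 1.25 lb × 15/4 × 16 oz/lb × 28.35 g/oz ≈ 2126 g

grated parmesan: 586 g; shredded cheddar: 689 g; salmon fillet: 2126 g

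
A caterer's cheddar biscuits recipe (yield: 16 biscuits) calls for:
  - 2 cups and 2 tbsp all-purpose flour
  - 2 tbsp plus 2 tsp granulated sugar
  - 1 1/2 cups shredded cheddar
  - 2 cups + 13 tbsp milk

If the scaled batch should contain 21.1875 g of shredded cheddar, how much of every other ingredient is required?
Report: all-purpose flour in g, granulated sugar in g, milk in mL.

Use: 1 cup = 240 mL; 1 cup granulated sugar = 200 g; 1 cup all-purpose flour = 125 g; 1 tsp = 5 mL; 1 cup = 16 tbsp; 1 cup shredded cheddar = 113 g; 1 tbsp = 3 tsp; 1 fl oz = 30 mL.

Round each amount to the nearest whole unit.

The original recipe has 169.5 g of shredded cheddar, so the scaling factor is 21.1875 ÷ 169.5 = 1/8 = 0.125.
all-purpose flour: (2 cup + 2 tbsp = 2.125 cup) × 1/8 × 125 g/cup ≈ 33 g
granulated sugar: (2 tbsp + 2 tsp = 8/3 tbsp) × 1/8 ÷ 16 tbsp/cup × 200 g/cup ≈ 4 g
milk: (2 cup + 13 tbsp = 2.8125 cup) × 1/8 × 240 mL/cup ≈ 84 mL

all-purpose flour: 33 g; granulated sugar: 4 g; milk: 84 mL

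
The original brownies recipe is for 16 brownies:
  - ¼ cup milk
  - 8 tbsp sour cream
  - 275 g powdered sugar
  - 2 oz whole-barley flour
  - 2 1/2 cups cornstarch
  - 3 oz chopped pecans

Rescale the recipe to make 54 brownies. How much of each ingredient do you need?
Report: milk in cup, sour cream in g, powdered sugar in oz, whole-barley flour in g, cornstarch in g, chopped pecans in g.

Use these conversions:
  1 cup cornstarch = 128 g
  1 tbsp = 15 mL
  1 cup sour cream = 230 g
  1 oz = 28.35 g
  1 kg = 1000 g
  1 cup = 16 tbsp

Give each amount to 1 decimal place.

milk: 0.8 cup; sour cream: 388.1 g; powdered sugar: 32.7 oz; whole-barley flour: 191.4 g; cornstarch: 1080.0 g; chopped pecans: 287.0 g

Scaling factor: 54/16 = 27/8 = 3.375.
milk: 0.25 cup × 27/8 ≈ 0.8 cup
sour cream: 8 tbsp × 27/8 ÷ 16 tbsp/cup × 230 g/cup ≈ 388.1 g
powdered sugar: 275 g × 27/8 ÷ 28.35 g/oz ≈ 32.7 oz
whole-barley flour: 2 oz × 27/8 × 28.35 g/oz ≈ 191.4 g
cornstarch: 2.5 cup × 27/8 × 128 g/cup = 1080.0 g
chopped pecans: 3 oz × 27/8 × 28.35 g/oz ≈ 287.0 g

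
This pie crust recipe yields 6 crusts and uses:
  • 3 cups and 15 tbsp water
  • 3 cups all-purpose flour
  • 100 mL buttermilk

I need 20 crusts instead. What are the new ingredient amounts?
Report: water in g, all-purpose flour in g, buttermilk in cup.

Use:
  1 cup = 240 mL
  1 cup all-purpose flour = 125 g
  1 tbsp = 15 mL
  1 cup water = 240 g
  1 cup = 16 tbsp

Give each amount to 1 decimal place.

water: 3150.0 g; all-purpose flour: 1250.0 g; buttermilk: 1.4 cup

Scaling factor: 20/6 = 10/3.
water: (3 cup + 15 tbsp = 3.9375 cup) × 10/3 × 240 g/cup = 3150.0 g
all-purpose flour: 3 cup × 10/3 × 125 g/cup = 1250.0 g
buttermilk: 100 mL × 10/3 ÷ 240 mL/cup ≈ 1.4 cup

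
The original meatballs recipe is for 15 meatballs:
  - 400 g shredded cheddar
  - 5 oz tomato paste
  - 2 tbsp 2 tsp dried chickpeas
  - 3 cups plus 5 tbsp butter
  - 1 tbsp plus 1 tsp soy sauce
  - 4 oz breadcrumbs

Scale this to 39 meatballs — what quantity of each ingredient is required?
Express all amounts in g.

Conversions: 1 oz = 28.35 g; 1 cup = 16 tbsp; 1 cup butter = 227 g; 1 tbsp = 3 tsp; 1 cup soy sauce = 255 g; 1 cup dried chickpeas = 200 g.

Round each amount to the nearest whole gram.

Scaling factor: 39/15 = 13/5 = 2.6.
shredded cheddar: 400 g × 13/5 = 1040 g
tomato paste: 5 oz × 13/5 × 28.35 g/oz ≈ 369 g
dried chickpeas: (2 tbsp + 2 tsp = 8/3 tbsp) × 13/5 ÷ 16 tbsp/cup × 200 g/cup ≈ 87 g
butter: (3 cup + 5 tbsp = 3.3125 cup) × 13/5 × 227 g/cup ≈ 1955 g
soy sauce: (1 tbsp + 1 tsp = 4/3 tbsp) × 13/5 ÷ 16 tbsp/cup × 255 g/cup ≈ 55 g
breadcrumbs: 4 oz × 13/5 × 28.35 g/oz ≈ 295 g

shredded cheddar: 1040 g; tomato paste: 369 g; dried chickpeas: 87 g; butter: 1955 g; soy sauce: 55 g; breadcrumbs: 295 g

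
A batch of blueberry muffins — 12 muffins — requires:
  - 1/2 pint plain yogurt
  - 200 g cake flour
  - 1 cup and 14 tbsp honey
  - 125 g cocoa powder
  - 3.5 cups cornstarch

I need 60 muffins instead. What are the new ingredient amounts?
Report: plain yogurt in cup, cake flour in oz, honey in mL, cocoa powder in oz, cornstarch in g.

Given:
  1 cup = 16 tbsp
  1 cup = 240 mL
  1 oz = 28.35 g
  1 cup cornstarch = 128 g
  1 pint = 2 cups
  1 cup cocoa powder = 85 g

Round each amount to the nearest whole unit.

plain yogurt: 5 cup; cake flour: 35 oz; honey: 2250 mL; cocoa powder: 22 oz; cornstarch: 2240 g

Scaling factor: 60/12 = 5.
plain yogurt: 0.5 pint × 5 × 2 cup/pint = 5 cup
cake flour: 200 g × 5 ÷ 28.35 g/oz ≈ 35 oz
honey: (1 cup + 14 tbsp = 1.875 cup) × 5 × 240 mL/cup = 2250 mL
cocoa powder: 125 g × 5 ÷ 28.35 g/oz ≈ 22 oz
cornstarch: 3.5 cup × 5 × 128 g/cup = 2240 g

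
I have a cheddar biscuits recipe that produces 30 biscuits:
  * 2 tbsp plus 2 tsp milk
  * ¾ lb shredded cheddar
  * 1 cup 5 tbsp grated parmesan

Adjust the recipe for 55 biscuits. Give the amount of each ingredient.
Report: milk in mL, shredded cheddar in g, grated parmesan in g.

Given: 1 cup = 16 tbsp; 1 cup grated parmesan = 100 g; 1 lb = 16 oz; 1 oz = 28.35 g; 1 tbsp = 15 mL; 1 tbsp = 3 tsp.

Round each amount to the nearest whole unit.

Scaling factor: 55/30 = 11/6.
milk: (2 tbsp + 2 tsp = 8/3 tbsp) × 11/6 × 15 mL/tbsp ≈ 73 mL
shredded cheddar: 0.75 lb × 11/6 × 16 oz/lb × 28.35 g/oz ≈ 624 g
grated parmesan: (1 cup + 5 tbsp = 1.3125 cup) × 11/6 × 100 g/cup ≈ 241 g

milk: 73 mL; shredded cheddar: 624 g; grated parmesan: 241 g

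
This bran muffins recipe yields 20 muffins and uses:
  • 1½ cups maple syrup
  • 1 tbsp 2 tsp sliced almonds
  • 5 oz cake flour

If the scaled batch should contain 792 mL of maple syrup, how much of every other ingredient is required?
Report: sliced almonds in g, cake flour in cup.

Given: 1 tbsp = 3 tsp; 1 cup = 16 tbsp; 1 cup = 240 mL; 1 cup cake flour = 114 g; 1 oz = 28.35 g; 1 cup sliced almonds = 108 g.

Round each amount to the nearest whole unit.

The original recipe has 360 mL of maple syrup, so the scaling factor is 792 ÷ 360 = 11/5 = 2.2.
sliced almonds: (1 tbsp + 2 tsp = 5/3 tbsp) × 11/5 ÷ 16 tbsp/cup × 108 g/cup ≈ 25 g
cake flour: 5 oz × 11/5 × 28.35 g/oz ÷ 114 g/cup ≈ 3 cup

sliced almonds: 25 g; cake flour: 3 cup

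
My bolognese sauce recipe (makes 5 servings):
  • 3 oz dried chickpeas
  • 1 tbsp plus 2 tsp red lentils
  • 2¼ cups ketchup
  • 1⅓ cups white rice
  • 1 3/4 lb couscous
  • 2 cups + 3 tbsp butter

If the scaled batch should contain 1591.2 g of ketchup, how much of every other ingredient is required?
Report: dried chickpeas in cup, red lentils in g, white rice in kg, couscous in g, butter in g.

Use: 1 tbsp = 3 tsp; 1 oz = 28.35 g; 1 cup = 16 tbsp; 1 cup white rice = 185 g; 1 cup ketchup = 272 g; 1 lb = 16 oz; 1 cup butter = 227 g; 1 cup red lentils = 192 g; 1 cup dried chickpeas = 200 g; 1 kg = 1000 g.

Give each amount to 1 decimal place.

The original recipe has 612 g of ketchup, so the scaling factor is 1591.2 ÷ 612 = 13/5 = 2.6.
dried chickpeas: 3 oz × 13/5 × 28.35 g/oz ÷ 200 g/cup ≈ 1.1 cup
red lentils: (1 tbsp + 2 tsp = 5/3 tbsp) × 13/5 ÷ 16 tbsp/cup × 192 g/cup = 52.0 g
white rice: 4/3 cup × 13/5 × 185 g/cup ÷ 1000 g/kg ≈ 0.6 kg
couscous: 1.75 lb × 13/5 × 16 oz/lb × 28.35 g/oz ≈ 2063.9 g
butter: (2 cup + 3 tbsp = 2.1875 cup) × 13/5 × 227 g/cup ≈ 1291.1 g

dried chickpeas: 1.1 cup; red lentils: 52.0 g; white rice: 0.6 kg; couscous: 2063.9 g; butter: 1291.1 g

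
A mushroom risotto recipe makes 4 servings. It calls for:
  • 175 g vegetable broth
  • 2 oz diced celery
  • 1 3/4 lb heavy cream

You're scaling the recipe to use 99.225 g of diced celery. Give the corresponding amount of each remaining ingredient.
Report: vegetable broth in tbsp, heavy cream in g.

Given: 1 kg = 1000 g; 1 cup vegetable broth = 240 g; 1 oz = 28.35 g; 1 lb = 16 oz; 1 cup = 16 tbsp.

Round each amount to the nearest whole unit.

vegetable broth: 20 tbsp; heavy cream: 1389 g

The original recipe has 56.7 g of diced celery, so the scaling factor is 99.225 ÷ 56.7 = 7/4 = 1.75.
vegetable broth: 175 g × 7/4 ÷ 240 g/cup × 16 tbsp/cup ≈ 20 tbsp
heavy cream: 1.75 lb × 7/4 × 16 oz/lb × 28.35 g/oz ≈ 1389 g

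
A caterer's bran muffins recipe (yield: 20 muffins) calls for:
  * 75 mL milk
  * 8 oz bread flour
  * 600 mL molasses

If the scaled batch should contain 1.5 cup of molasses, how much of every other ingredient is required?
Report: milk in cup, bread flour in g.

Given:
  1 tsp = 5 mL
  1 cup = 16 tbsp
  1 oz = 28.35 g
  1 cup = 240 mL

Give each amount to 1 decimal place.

The original recipe has 2.5 cup of molasses, so the scaling factor is 1.5 ÷ 2.5 = 3/5 = 0.6.
milk: 75 mL × 3/5 ÷ 240 mL/cup ≈ 0.2 cup
bread flour: 8 oz × 3/5 × 28.35 g/oz ≈ 136.1 g

milk: 0.2 cup; bread flour: 136.1 g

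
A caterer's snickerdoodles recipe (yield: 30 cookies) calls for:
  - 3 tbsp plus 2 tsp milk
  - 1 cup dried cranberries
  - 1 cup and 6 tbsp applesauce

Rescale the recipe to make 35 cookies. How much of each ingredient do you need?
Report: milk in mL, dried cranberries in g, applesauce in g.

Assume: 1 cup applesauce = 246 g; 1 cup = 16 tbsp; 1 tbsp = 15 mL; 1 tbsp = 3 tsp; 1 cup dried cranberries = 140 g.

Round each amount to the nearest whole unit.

Scaling factor: 35/30 = 7/6.
milk: (3 tbsp + 2 tsp = 11/3 tbsp) × 7/6 × 15 mL/tbsp ≈ 64 mL
dried cranberries: 1 cup × 7/6 × 140 g/cup ≈ 163 g
applesauce: (1 cup + 6 tbsp = 1.375 cup) × 7/6 × 246 g/cup ≈ 395 g

milk: 64 mL; dried cranberries: 163 g; applesauce: 395 g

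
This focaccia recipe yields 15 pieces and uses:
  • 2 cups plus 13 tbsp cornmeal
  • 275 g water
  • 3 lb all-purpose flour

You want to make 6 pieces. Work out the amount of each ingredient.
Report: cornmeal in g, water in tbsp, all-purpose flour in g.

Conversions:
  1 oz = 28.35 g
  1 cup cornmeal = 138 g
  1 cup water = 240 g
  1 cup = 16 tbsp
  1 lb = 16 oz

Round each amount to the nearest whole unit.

cornmeal: 155 g; water: 7 tbsp; all-purpose flour: 544 g

Scaling factor: 6/15 = 2/5 = 0.4.
cornmeal: (2 cup + 13 tbsp = 2.8125 cup) × 2/5 × 138 g/cup ≈ 155 g
water: 275 g × 2/5 ÷ 240 g/cup × 16 tbsp/cup ≈ 7 tbsp
all-purpose flour: 3 lb × 2/5 × 16 oz/lb × 28.35 g/oz ≈ 544 g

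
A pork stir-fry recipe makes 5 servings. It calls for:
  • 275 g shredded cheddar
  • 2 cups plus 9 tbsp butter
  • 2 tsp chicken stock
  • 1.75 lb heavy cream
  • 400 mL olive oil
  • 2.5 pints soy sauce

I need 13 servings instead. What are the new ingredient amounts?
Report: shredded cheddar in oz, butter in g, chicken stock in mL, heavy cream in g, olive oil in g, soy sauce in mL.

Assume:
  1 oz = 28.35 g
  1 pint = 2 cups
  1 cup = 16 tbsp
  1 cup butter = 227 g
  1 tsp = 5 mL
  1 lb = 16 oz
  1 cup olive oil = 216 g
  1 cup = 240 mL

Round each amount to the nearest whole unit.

shredded cheddar: 25 oz; butter: 1512 g; chicken stock: 26 mL; heavy cream: 2064 g; olive oil: 936 g; soy sauce: 3120 mL

Scaling factor: 13/5 = 2.6.
shredded cheddar: 275 g × 13/5 ÷ 28.35 g/oz ≈ 25 oz
butter: (2 cup + 9 tbsp = 2.5625 cup) × 13/5 × 227 g/cup ≈ 1512 g
chicken stock: 2 tsp × 13/5 × 5 mL/tsp = 26 mL
heavy cream: 1.75 lb × 13/5 × 16 oz/lb × 28.35 g/oz ≈ 2064 g
olive oil: 400 mL × 13/5 ÷ 240 mL/cup × 216 g/cup = 936 g
soy sauce: 2.5 pint × 13/5 × 2 cup/pint × 240 mL/cup = 3120 mL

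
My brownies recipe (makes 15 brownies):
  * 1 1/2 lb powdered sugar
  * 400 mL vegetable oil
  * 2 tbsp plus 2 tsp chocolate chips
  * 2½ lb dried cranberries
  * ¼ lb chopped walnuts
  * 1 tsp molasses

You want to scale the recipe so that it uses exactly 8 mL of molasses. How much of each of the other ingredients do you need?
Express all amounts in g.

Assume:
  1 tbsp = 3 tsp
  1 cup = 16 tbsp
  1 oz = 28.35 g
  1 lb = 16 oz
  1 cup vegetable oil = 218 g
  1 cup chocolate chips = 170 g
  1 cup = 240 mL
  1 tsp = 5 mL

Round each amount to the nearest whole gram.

powdered sugar: 1089 g; vegetable oil: 581 g; chocolate chips: 45 g; dried cranberries: 1814 g; chopped walnuts: 181 g

The original recipe has 5 mL of molasses, so the scaling factor is 8 ÷ 5 = 8/5 = 1.6.
powdered sugar: 1.5 lb × 8/5 × 16 oz/lb × 28.35 g/oz ≈ 1089 g
vegetable oil: 400 mL × 8/5 ÷ 240 mL/cup × 218 g/cup ≈ 581 g
chocolate chips: (2 tbsp + 2 tsp = 8/3 tbsp) × 8/5 ÷ 16 tbsp/cup × 170 g/cup ≈ 45 g
dried cranberries: 2.5 lb × 8/5 × 16 oz/lb × 28.35 g/oz ≈ 1814 g
chopped walnuts: 0.25 lb × 8/5 × 16 oz/lb × 28.35 g/oz ≈ 181 g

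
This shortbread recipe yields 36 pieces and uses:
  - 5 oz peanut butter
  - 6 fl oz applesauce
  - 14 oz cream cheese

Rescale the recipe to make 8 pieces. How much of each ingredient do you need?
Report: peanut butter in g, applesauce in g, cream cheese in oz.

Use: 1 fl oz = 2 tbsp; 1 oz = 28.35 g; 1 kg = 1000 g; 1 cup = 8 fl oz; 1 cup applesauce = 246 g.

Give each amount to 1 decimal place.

Scaling factor: 8/36 = 2/9.
peanut butter: 5 oz × 2/9 × 28.35 g/oz = 31.5 g
applesauce: 6 fl oz × 2/9 ÷ 8 fl oz/cup × 246 g/cup = 41.0 g
cream cheese: 14 oz × 2/9 ≈ 3.1 oz

peanut butter: 31.5 g; applesauce: 41.0 g; cream cheese: 3.1 oz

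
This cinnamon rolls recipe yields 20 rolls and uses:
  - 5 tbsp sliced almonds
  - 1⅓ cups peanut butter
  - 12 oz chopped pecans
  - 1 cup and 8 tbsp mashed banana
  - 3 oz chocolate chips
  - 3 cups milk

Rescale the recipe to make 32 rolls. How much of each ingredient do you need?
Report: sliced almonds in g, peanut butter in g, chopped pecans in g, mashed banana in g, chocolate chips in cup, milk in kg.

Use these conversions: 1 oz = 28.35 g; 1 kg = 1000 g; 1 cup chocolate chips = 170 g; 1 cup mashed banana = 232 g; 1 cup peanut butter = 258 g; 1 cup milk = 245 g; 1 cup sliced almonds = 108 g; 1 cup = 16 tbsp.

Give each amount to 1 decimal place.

Scaling factor: 32/20 = 8/5 = 1.6.
sliced almonds: 5 tbsp × 8/5 ÷ 16 tbsp/cup × 108 g/cup = 54.0 g
peanut butter: 4/3 cup × 8/5 × 258 g/cup = 550.4 g
chopped pecans: 12 oz × 8/5 × 28.35 g/oz ≈ 544.3 g
mashed banana: (1 cup + 8 tbsp = 1.5 cup) × 8/5 × 232 g/cup = 556.8 g
chocolate chips: 3 oz × 8/5 × 28.35 g/oz ÷ 170 g/cup ≈ 0.8 cup
milk: 3 cup × 8/5 × 245 g/cup ÷ 1000 g/kg ≈ 1.2 kg

sliced almonds: 54.0 g; peanut butter: 550.4 g; chopped pecans: 544.3 g; mashed banana: 556.8 g; chocolate chips: 0.8 cup; milk: 1.2 kg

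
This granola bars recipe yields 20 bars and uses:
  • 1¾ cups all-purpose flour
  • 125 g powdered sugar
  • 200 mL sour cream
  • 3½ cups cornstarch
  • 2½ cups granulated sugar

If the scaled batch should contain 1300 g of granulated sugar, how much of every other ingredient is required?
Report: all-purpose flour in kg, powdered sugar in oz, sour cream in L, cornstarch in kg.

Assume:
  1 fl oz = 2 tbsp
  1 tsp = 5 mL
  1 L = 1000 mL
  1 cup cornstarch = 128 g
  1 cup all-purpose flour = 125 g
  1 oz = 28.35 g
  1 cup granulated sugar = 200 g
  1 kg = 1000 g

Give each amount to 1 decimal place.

all-purpose flour: 0.6 kg; powdered sugar: 11.5 oz; sour cream: 0.5 L; cornstarch: 1.2 kg

The original recipe has 500 g of granulated sugar, so the scaling factor is 1300 ÷ 500 = 13/5 = 2.6.
all-purpose flour: 1.75 cup × 13/5 × 125 g/cup ÷ 1000 g/kg ≈ 0.6 kg
powdered sugar: 125 g × 13/5 ÷ 28.35 g/oz ≈ 11.5 oz
sour cream: 200 mL × 13/5 ÷ 1000 mL/L ≈ 0.5 L
cornstarch: 3.5 cup × 13/5 × 128 g/cup ÷ 1000 g/kg ≈ 1.2 kg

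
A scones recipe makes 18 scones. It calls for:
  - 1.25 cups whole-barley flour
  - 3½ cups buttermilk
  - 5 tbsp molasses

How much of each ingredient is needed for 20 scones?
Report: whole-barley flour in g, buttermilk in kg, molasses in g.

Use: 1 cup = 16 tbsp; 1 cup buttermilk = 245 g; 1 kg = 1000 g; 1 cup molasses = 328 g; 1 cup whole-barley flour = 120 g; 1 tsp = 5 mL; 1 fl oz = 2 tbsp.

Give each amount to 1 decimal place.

Scaling factor: 20/18 = 10/9.
whole-barley flour: 1.25 cup × 10/9 × 120 g/cup ≈ 166.7 g
buttermilk: 3.5 cup × 10/9 × 245 g/cup ÷ 1000 g/kg ≈ 1.0 kg
molasses: 5 tbsp × 10/9 ÷ 16 tbsp/cup × 328 g/cup ≈ 113.9 g

whole-barley flour: 166.7 g; buttermilk: 1.0 kg; molasses: 113.9 g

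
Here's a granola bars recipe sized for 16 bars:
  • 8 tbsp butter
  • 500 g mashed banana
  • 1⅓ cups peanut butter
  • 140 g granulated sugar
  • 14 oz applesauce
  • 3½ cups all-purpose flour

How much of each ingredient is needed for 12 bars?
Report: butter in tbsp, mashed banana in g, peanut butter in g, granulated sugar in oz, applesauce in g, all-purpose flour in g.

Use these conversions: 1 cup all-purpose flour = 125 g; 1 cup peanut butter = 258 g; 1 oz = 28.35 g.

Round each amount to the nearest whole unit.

Scaling factor: 12/16 = 3/4 = 0.75.
butter: 8 tbsp × 3/4 = 6 tbsp
mashed banana: 500 g × 3/4 = 375 g
peanut butter: 4/3 cup × 3/4 × 258 g/cup = 258 g
granulated sugar: 140 g × 3/4 ÷ 28.35 g/oz ≈ 4 oz
applesauce: 14 oz × 3/4 × 28.35 g/oz ≈ 298 g
all-purpose flour: 3.5 cup × 3/4 × 125 g/cup ≈ 328 g

butter: 6 tbsp; mashed banana: 375 g; peanut butter: 258 g; granulated sugar: 4 oz; applesauce: 298 g; all-purpose flour: 328 g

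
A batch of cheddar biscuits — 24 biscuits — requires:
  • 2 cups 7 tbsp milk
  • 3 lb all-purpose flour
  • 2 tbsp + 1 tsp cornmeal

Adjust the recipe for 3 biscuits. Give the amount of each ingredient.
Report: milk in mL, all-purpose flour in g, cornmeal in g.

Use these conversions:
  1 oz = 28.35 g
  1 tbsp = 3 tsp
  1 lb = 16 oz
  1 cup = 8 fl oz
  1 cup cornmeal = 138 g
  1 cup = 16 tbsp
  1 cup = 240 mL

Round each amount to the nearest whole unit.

milk: 73 mL; all-purpose flour: 170 g; cornmeal: 3 g

Scaling factor: 3/24 = 1/8 = 0.125.
milk: (2 cup + 7 tbsp = 2.4375 cup) × 1/8 × 240 mL/cup ≈ 73 mL
all-purpose flour: 3 lb × 1/8 × 16 oz/lb × 28.35 g/oz ≈ 170 g
cornmeal: (2 tbsp + 1 tsp = 7/3 tbsp) × 1/8 ÷ 16 tbsp/cup × 138 g/cup ≈ 3 g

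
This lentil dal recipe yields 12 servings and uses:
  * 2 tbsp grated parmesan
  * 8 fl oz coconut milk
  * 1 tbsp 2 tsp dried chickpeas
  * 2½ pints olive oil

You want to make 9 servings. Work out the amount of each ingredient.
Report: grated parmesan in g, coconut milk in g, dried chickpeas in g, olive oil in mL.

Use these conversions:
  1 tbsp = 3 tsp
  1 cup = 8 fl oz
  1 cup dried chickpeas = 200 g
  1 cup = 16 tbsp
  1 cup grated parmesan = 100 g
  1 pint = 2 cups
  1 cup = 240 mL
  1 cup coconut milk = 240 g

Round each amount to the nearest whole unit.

Scaling factor: 9/12 = 3/4 = 0.75.
grated parmesan: 2 tbsp × 3/4 ÷ 16 tbsp/cup × 100 g/cup ≈ 9 g
coconut milk: 8 fl oz × 3/4 ÷ 8 fl oz/cup × 240 g/cup = 180 g
dried chickpeas: (1 tbsp + 2 tsp = 5/3 tbsp) × 3/4 ÷ 16 tbsp/cup × 200 g/cup ≈ 16 g
olive oil: 2.5 pint × 3/4 × 2 cup/pint × 240 mL/cup = 900 mL

grated parmesan: 9 g; coconut milk: 180 g; dried chickpeas: 16 g; olive oil: 900 mL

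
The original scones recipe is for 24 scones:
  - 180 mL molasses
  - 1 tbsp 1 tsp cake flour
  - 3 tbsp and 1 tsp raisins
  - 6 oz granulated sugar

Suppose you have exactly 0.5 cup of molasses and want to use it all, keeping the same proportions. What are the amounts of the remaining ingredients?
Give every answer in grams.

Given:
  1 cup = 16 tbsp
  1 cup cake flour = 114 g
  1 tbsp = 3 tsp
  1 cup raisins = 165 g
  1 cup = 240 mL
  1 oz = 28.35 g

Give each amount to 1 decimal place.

cake flour: 6.3 g; raisins: 22.9 g; granulated sugar: 113.4 g

The original recipe has 0.75 cup of molasses, so the scaling factor is 0.5 ÷ 0.75 = 2/3.
cake flour: (1 tbsp + 1 tsp = 4/3 tbsp) × 2/3 ÷ 16 tbsp/cup × 114 g/cup ≈ 6.3 g
raisins: (3 tbsp + 1 tsp = 10/3 tbsp) × 2/3 ÷ 16 tbsp/cup × 165 g/cup ≈ 22.9 g
granulated sugar: 6 oz × 2/3 × 28.35 g/oz = 113.4 g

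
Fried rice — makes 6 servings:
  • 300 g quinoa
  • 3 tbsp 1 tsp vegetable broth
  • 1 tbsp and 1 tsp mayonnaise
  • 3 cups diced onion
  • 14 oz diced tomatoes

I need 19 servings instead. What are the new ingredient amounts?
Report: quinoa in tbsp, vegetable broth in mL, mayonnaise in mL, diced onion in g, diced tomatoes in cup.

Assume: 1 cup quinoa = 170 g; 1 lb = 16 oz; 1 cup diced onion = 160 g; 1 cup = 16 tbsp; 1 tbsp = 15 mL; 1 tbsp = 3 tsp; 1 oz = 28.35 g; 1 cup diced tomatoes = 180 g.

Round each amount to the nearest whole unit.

quinoa: 89 tbsp; vegetable broth: 158 mL; mayonnaise: 63 mL; diced onion: 1520 g; diced tomatoes: 7 cup

Scaling factor: 19/6.
quinoa: 300 g × 19/6 ÷ 170 g/cup × 16 tbsp/cup ≈ 89 tbsp
vegetable broth: (3 tbsp + 1 tsp = 10/3 tbsp) × 19/6 × 15 mL/tbsp ≈ 158 mL
mayonnaise: (1 tbsp + 1 tsp = 4/3 tbsp) × 19/6 × 15 mL/tbsp ≈ 63 mL
diced onion: 3 cup × 19/6 × 160 g/cup = 1520 g
diced tomatoes: 14 oz × 19/6 × 28.35 g/oz ÷ 180 g/cup ≈ 7 cup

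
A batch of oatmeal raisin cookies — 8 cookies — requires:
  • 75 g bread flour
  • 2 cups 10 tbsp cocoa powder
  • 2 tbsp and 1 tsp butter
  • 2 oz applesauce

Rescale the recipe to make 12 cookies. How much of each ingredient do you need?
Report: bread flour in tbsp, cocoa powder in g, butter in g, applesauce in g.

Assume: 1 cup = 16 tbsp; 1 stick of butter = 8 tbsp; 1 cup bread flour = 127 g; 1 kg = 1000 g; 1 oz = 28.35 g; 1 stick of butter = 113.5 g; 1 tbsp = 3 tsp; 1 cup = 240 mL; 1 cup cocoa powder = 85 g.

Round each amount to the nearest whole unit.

Scaling factor: 12/8 = 3/2 = 1.5.
bread flour: 75 g × 3/2 ÷ 127 g/cup × 16 tbsp/cup ≈ 14 tbsp
cocoa powder: (2 cup + 10 tbsp = 2.625 cup) × 3/2 × 85 g/cup ≈ 335 g
butter: (2 tbsp + 1 tsp = 7/3 tbsp) × 3/2 ÷ 8 tbsp/stick × 113.5 g/stick ≈ 50 g
applesauce: 2 oz × 3/2 × 28.35 g/oz ≈ 85 g

bread flour: 14 tbsp; cocoa powder: 335 g; butter: 50 g; applesauce: 85 g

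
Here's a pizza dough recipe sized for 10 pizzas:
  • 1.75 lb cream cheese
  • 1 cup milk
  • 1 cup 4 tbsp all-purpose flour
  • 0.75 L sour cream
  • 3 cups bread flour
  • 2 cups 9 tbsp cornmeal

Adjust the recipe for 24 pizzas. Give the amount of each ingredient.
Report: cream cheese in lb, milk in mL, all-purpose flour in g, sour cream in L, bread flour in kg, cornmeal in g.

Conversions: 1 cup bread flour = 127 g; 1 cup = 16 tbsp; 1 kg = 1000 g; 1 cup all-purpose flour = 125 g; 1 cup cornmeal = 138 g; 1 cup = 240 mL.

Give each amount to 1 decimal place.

Scaling factor: 24/10 = 12/5 = 2.4.
cream cheese: 1.75 lb × 12/5 = 4.2 lb
milk: 1 cup × 12/5 × 240 mL/cup = 576.0 mL
all-purpose flour: (1 cup + 4 tbsp = 1.25 cup) × 12/5 × 125 g/cup = 375.0 g
sour cream: 0.75 L × 12/5 = 1.8 L
bread flour: 3 cup × 12/5 × 127 g/cup ÷ 1000 g/kg ≈ 0.9 kg
cornmeal: (2 cup + 9 tbsp = 2.5625 cup) × 12/5 × 138 g/cup = 848.7 g

cream cheese: 4.2 lb; milk: 576.0 mL; all-purpose flour: 375.0 g; sour cream: 1.8 L; bread flour: 0.9 kg; cornmeal: 848.7 g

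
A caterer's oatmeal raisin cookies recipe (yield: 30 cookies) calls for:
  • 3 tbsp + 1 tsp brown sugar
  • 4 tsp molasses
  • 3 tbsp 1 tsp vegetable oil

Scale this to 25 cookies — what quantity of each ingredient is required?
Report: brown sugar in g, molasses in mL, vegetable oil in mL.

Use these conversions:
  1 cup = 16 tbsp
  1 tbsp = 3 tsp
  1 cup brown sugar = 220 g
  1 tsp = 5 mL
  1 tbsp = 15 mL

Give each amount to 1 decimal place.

brown sugar: 38.2 g; molasses: 16.7 mL; vegetable oil: 41.7 mL

Scaling factor: 25/30 = 5/6.
brown sugar: (3 tbsp + 1 tsp = 10/3 tbsp) × 5/6 ÷ 16 tbsp/cup × 220 g/cup ≈ 38.2 g
molasses: 4 tsp × 5/6 × 5 mL/tsp ≈ 16.7 mL
vegetable oil: (3 tbsp + 1 tsp = 10/3 tbsp) × 5/6 × 15 mL/tbsp ≈ 41.7 mL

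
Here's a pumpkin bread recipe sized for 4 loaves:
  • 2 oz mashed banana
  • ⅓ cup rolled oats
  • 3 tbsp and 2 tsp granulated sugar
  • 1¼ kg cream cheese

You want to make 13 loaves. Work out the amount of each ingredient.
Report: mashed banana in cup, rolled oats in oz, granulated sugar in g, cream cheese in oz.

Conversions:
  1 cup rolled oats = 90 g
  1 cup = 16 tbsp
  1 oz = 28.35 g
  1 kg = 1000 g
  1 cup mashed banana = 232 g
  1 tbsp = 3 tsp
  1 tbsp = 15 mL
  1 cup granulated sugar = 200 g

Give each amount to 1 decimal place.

Scaling factor: 13/4 = 3.25.
mashed banana: 2 oz × 13/4 × 28.35 g/oz ÷ 232 g/cup ≈ 0.8 cup
rolled oats: 1/3 cup × 13/4 × 90 g/cup ÷ 28.35 g/oz ≈ 3.4 oz
granulated sugar: (3 tbsp + 2 tsp = 11/3 tbsp) × 13/4 ÷ 16 tbsp/cup × 200 g/cup ≈ 149.0 g
cream cheese: 1.25 kg × 13/4 × 1000 g/kg ÷ 28.35 g/oz ≈ 143.3 oz

mashed banana: 0.8 cup; rolled oats: 3.4 oz; granulated sugar: 149.0 g; cream cheese: 143.3 oz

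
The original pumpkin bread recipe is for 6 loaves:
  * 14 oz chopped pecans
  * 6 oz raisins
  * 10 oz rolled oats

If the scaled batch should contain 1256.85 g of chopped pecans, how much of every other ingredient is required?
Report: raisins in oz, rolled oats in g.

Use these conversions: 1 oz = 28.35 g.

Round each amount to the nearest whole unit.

raisins: 19 oz; rolled oats: 898 g

The original recipe has 396.9 g of chopped pecans, so the scaling factor is 1256.85 ÷ 396.9 = 19/6.
raisins: 6 oz × 19/6 = 19 oz
rolled oats: 10 oz × 19/6 × 28.35 g/oz ≈ 898 g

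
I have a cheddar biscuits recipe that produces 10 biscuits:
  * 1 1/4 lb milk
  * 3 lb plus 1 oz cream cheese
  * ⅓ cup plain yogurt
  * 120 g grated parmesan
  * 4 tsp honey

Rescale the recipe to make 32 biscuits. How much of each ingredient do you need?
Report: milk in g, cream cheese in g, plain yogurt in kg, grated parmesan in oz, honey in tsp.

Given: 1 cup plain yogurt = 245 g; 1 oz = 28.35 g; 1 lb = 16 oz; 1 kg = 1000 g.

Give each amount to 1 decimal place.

Scaling factor: 32/10 = 16/5 = 3.2.
milk: 1.25 lb × 16/5 × 16 oz/lb × 28.35 g/oz = 1814.4 g
cream cheese: (3 lb + 1 oz = 3.0625 lb) × 16/5 × 16 oz/lb × 28.35 g/oz ≈ 4445.3 g
plain yogurt: 1/3 cup × 16/5 × 245 g/cup ÷ 1000 g/kg ≈ 0.3 kg
grated parmesan: 120 g × 16/5 ÷ 28.35 g/oz ≈ 13.5 oz
honey: 4 tsp × 16/5 = 12.8 tsp

milk: 1814.4 g; cream cheese: 4445.3 g; plain yogurt: 0.3 kg; grated parmesan: 13.5 oz; honey: 12.8 tsp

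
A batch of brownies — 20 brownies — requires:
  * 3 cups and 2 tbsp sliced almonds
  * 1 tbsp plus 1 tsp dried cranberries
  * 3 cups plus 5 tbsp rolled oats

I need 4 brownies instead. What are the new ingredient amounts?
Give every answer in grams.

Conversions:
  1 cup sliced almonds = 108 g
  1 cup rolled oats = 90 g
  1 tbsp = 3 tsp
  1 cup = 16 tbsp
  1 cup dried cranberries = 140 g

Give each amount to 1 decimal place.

sliced almonds: 67.5 g; dried cranberries: 2.3 g; rolled oats: 59.6 g

Scaling factor: 4/20 = 1/5 = 0.2.
sliced almonds: (3 cup + 2 tbsp = 3.125 cup) × 1/5 × 108 g/cup = 67.5 g
dried cranberries: (1 tbsp + 1 tsp = 4/3 tbsp) × 1/5 ÷ 16 tbsp/cup × 140 g/cup ≈ 2.3 g
rolled oats: (3 cup + 5 tbsp = 3.3125 cup) × 1/5 × 90 g/cup ≈ 59.6 g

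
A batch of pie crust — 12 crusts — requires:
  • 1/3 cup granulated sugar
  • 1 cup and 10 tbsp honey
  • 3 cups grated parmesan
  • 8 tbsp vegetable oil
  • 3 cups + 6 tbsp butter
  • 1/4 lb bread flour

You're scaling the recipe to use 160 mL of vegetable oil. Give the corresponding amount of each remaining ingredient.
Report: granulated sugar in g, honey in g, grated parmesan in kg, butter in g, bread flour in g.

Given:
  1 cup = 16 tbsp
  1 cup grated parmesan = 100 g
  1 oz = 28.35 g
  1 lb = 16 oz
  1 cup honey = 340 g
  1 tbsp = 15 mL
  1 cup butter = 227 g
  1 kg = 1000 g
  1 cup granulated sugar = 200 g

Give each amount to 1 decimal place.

granulated sugar: 88.9 g; honey: 736.7 g; grated parmesan: 0.4 kg; butter: 1021.5 g; bread flour: 151.2 g

The original recipe has 120 mL of vegetable oil, so the scaling factor is 160 ÷ 120 = 4/3.
granulated sugar: 1/3 cup × 4/3 × 200 g/cup ≈ 88.9 g
honey: (1 cup + 10 tbsp = 1.625 cup) × 4/3 × 340 g/cup ≈ 736.7 g
grated parmesan: 3 cup × 4/3 × 100 g/cup ÷ 1000 g/kg = 0.4 kg
butter: (3 cup + 6 tbsp = 3.375 cup) × 4/3 × 227 g/cup = 1021.5 g
bread flour: 0.25 lb × 4/3 × 16 oz/lb × 28.35 g/oz = 151.2 g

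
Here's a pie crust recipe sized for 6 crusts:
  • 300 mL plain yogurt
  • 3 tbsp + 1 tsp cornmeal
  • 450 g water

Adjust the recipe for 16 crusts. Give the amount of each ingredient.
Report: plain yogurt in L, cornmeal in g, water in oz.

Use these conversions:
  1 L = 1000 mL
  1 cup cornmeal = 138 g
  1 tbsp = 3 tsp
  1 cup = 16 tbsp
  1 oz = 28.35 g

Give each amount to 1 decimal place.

plain yogurt: 0.8 L; cornmeal: 76.7 g; water: 42.3 oz

Scaling factor: 16/6 = 8/3.
plain yogurt: 300 mL × 8/3 ÷ 1000 mL/L = 0.8 L
cornmeal: (3 tbsp + 1 tsp = 10/3 tbsp) × 8/3 ÷ 16 tbsp/cup × 138 g/cup ≈ 76.7 g
water: 450 g × 8/3 ÷ 28.35 g/oz ≈ 42.3 oz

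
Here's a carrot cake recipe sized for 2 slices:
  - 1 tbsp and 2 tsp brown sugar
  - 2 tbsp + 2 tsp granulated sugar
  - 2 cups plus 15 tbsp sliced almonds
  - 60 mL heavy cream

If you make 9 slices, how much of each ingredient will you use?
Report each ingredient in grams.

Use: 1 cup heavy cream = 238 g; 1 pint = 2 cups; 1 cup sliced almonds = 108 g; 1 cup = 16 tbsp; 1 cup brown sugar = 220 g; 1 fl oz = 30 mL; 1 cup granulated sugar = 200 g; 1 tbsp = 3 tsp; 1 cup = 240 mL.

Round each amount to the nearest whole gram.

Scaling factor: 9/2 = 4.5.
brown sugar: (1 tbsp + 2 tsp = 5/3 tbsp) × 9/2 ÷ 16 tbsp/cup × 220 g/cup ≈ 103 g
granulated sugar: (2 tbsp + 2 tsp = 8/3 tbsp) × 9/2 ÷ 16 tbsp/cup × 200 g/cup = 150 g
sliced almonds: (2 cup + 15 tbsp = 2.9375 cup) × 9/2 × 108 g/cup ≈ 1428 g
heavy cream: 60 mL × 9/2 ÷ 240 mL/cup × 238 g/cup ≈ 268 g

brown sugar: 103 g; granulated sugar: 150 g; sliced almonds: 1428 g; heavy cream: 268 g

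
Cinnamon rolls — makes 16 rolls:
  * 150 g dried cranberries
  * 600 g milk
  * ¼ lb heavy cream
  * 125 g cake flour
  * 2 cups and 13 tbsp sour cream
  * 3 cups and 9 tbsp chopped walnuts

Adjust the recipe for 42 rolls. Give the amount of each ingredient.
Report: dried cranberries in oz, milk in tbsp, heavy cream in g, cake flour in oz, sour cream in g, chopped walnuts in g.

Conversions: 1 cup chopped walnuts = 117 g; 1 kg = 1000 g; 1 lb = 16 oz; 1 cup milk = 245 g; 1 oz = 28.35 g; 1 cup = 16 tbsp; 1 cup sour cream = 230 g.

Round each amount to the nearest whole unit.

dried cranberries: 14 oz; milk: 103 tbsp; heavy cream: 298 g; cake flour: 12 oz; sour cream: 1698 g; chopped walnuts: 1094 g

Scaling factor: 42/16 = 21/8 = 2.625.
dried cranberries: 150 g × 21/8 ÷ 28.35 g/oz ≈ 14 oz
milk: 600 g × 21/8 ÷ 245 g/cup × 16 tbsp/cup ≈ 103 tbsp
heavy cream: 0.25 lb × 21/8 × 16 oz/lb × 28.35 g/oz ≈ 298 g
cake flour: 125 g × 21/8 ÷ 28.35 g/oz ≈ 12 oz
sour cream: (2 cup + 13 tbsp = 2.8125 cup) × 21/8 × 230 g/cup ≈ 1698 g
chopped walnuts: (3 cup + 9 tbsp = 3.5625 cup) × 21/8 × 117 g/cup ≈ 1094 g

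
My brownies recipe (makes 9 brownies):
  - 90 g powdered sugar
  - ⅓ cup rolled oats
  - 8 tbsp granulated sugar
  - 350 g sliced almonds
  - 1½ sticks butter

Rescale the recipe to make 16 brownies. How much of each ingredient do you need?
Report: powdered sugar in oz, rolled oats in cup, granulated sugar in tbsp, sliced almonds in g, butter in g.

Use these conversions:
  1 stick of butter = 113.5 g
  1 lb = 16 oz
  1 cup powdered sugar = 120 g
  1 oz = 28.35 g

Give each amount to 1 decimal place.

Scaling factor: 16/9.
powdered sugar: 90 g × 16/9 ÷ 28.35 g/oz ≈ 5.6 oz
rolled oats: 1/3 cup × 16/9 ≈ 0.6 cup
granulated sugar: 8 tbsp × 16/9 ≈ 14.2 tbsp
sliced almonds: 350 g × 16/9 ≈ 622.2 g
butter: 1.5 stick × 16/9 × 113.5 g/stick ≈ 302.7 g

powdered sugar: 5.6 oz; rolled oats: 0.6 cup; granulated sugar: 14.2 tbsp; sliced almonds: 622.2 g; butter: 302.7 g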